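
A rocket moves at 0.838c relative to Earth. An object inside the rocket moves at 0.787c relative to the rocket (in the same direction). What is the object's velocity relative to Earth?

u = (u' + v)/(1 + u'v/c²)
Numerator: 0.787 + 0.838 = 1.625
Denominator: 1 + 0.659506 = 1.659506
u = 1.625/1.659506 = 0.9792c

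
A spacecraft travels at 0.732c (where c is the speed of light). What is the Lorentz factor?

v/c = 0.732, so (v/c)² = 0.535824
1 - (v/c)² = 0.464176
γ = 1/√(0.464176) = 1.468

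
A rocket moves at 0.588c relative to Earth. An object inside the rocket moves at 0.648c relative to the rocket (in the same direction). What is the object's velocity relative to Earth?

u = (u' + v)/(1 + u'v/c²)
Numerator: 0.648 + 0.588 = 1.236
Denominator: 1 + 0.381024 = 1.381024
u = 1.236/1.381024 = 0.8950c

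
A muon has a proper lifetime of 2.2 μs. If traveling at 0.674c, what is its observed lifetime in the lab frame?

Proper lifetime τ₀ = 2.2 μs
γ = 1/√(1 - 0.674²) = 1.3537
τ = γτ₀ = 1.3537 × 2.2 μs = 2.978 μs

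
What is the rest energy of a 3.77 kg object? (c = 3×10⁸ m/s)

c² = (3×10⁸)² = 9.000×10¹⁶ m²/s²
E₀ = mc² = 3.77 × 9.000×10¹⁶ = 3.393×10¹⁷ J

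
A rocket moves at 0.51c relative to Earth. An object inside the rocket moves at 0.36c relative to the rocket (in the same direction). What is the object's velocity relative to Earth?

u = (u' + v)/(1 + u'v/c²)
Numerator: 0.36 + 0.51 = 0.87
Denominator: 1 + 0.1836 = 1.1836
u = 0.87/1.1836 = 0.7350c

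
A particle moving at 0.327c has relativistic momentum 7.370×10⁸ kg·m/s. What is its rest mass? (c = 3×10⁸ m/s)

γ = 1/√(1 - 0.327²) = 1.0582
v = 0.327 × 3×10⁸ = 9.810×10⁷ m/s
m = p/(γv) = 7.370×10⁸/(1.0582 × 9.810×10⁷) = 7.100 kg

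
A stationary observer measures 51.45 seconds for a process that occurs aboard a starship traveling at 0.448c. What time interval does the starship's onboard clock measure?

Dilated time Δt = 51.45 seconds
γ = 1/√(1 - 0.448²) = 1.1185
Δt₀ = Δt/γ = 51.45/1.1185 = 46.00 seconds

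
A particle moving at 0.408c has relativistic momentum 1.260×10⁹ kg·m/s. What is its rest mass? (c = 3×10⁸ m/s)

γ = 1/√(1 - 0.408²) = 1.0953
v = 0.408 × 3×10⁸ = 1.224×10⁸ m/s
m = p/(γv) = 1.260×10⁹/(1.0953 × 1.224×10⁸) = 9.398 kg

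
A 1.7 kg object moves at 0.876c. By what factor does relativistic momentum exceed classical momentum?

p_rel = γmv, p_class = mv
Ratio = γ = 1/√(1 - 0.876²) = 2.073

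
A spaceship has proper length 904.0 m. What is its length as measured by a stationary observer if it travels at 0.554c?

Proper length L₀ = 904.0 m
γ = 1/√(1 - 0.554²) = 1.2012
L = L₀/γ = 904.0/1.2012 = 752.6 m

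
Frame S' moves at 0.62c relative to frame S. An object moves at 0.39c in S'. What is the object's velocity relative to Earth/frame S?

u = (u' + v)/(1 + u'v/c²)
Numerator: 0.39 + 0.62 = 1.01
Denominator: 1 + 0.2418 = 1.2418
u = 1.01/1.2418 = 0.8133c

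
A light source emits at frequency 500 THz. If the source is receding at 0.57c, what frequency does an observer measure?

β = v/c = 0.57
(1-β)/(1+β) = 0.43/1.57 = 0.27389
Doppler factor = √(0.27389) = 0.5233
f_obs = 500 × 0.5233 = 261.7 THz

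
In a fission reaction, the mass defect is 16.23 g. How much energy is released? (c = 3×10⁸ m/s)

Convert mass defect: Δm = 16.23 g = 0.01623 kg
E = Δm·c² = 0.01623 × (3×10⁸)²
= 0.01623 × 9×10¹⁶ = 1.461×10¹⁵ J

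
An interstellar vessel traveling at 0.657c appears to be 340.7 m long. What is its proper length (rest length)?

Contracted length L = 340.7 m
γ = 1/√(1 - 0.657²) = 1.3265
L₀ = γL = 1.3265 × 340.7 = 451.9 m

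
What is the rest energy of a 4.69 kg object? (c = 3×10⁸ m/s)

c² = (3×10⁸)² = 9.000×10¹⁶ m²/s²
E₀ = mc² = 4.69 × 9.000×10¹⁶ = 4.221×10¹⁷ J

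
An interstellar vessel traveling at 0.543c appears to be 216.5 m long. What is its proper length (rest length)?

Contracted length L = 216.5 m
γ = 1/√(1 - 0.543²) = 1.1909
L₀ = γL = 1.1909 × 216.5 = 257.8 m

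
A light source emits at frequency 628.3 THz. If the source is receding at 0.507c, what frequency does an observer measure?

β = v/c = 0.507
(1-β)/(1+β) = 0.493/1.507 = 0.32714
Doppler factor = √(0.32714) = 0.5720
f_obs = 628.3 × 0.5720 = 359.4 THz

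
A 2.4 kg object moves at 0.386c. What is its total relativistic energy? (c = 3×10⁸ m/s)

γ = 1/√(1 - 0.386²) = 1.084
mc² = 2.4 × (3×10⁸)² = 2.160×10¹⁷ J
E = γmc² = 1.084 × 2.160×10¹⁷ = 2.341×10¹⁷ J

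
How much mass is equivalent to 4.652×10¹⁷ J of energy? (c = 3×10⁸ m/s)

From E = mc², we get m = E/c²
c² = (3×10⁸)² = 9×10¹⁶ m²/s²
m = 4.652×10¹⁷ / 9×10¹⁶ = 5.169 kg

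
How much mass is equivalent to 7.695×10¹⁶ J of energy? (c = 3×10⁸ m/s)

From E = mc², we get m = E/c²
c² = (3×10⁸)² = 9×10¹⁶ m²/s²
m = 7.695×10¹⁶ / 9×10¹⁶ = 0.8550 kg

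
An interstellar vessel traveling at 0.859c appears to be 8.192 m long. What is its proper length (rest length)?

Contracted length L = 8.192 m
γ = 1/√(1 - 0.859²) = 1.953
L₀ = γL = 1.953 × 8.192 = 16.00 m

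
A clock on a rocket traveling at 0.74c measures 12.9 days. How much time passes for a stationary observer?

Proper time Δt₀ = 12.9 days
γ = 1/√(1 - 0.74²) = 1.487
Δt = γΔt₀ = 1.487 × 12.9 = 19.18 days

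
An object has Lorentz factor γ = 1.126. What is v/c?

From γ = 1/√(1 - v²/c²):
1/γ² = 1/1.126² = 0.7887
v²/c² = 1 - 0.7887 = 0.2113
v/c = √(0.2113) = 0.4597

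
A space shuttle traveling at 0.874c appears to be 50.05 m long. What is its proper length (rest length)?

Contracted length L = 50.05 m
γ = 1/√(1 - 0.874²) = 2.058
L₀ = γL = 2.058 × 50.05 = 103.0 m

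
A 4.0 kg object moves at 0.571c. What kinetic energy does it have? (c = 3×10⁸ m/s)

γ = 1/√(1 - 0.571²) = 1.2181
γ - 1 = 0.2181
KE = (γ-1)mc² = 0.2181 × 4.0 × (3×10⁸)² = 7.852×10¹⁶ J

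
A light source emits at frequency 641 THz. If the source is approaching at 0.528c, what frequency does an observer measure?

β = v/c = 0.528
(1+β)/(1-β) = 1.528/0.472 = 3.237
Doppler factor = √(3.237) = 1.799
f_obs = 641 × 1.799 = 1153 THz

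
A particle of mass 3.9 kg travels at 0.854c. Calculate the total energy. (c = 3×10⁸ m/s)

γ = 1/√(1 - 0.854²) = 1.922
mc² = 3.9 × (3×10⁸)² = 3.510×10¹⁷ J
E = γmc² = 1.922 × 3.510×10¹⁷ = 6.746×10¹⁷ J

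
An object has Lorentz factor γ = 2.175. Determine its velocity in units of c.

From γ = 1/√(1 - v²/c²):
1/γ² = 1/2.175² = 0.2114
v²/c² = 1 - 0.2114 = 0.7886
v/c = √(0.7886) = 0.8880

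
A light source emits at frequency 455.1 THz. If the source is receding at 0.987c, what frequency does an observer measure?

β = v/c = 0.987
(1-β)/(1+β) = 0.013/1.987 = 0.006543
Doppler factor = √(0.006543) = 0.08089
f_obs = 455.1 × 0.08089 = 36.81 THz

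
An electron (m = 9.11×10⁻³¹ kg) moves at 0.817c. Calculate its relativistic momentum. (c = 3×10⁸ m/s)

γ = 1/√(1 - 0.817²) = 1.734
v = 0.817 × 3×10⁸ = 2.451×10⁸ m/s
p = γmv = 1.734 × 9.11×10⁻³¹ × 2.451×10⁸ = 3.872×10⁻²² kg·m/s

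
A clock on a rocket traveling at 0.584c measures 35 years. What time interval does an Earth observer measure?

Proper time Δt₀ = 35 years
γ = 1/√(1 - 0.584²) = 1.232
Δt = γΔt₀ = 1.232 × 35 = 43.12 years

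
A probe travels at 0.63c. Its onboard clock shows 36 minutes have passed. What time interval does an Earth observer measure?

Proper time Δt₀ = 36 minutes
γ = 1/√(1 - 0.63²) = 1.2877
Δt = γΔt₀ = 1.2877 × 36 = 46.36 minutes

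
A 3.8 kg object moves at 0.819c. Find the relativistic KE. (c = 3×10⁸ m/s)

γ = 1/√(1 - 0.819²) = 1.7428
γ - 1 = 0.7428
KE = (γ-1)mc² = 0.7428 × 3.8 × (3×10⁸)² = 2.540×10¹⁷ J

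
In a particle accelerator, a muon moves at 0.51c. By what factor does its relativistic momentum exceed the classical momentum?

p_rel = γmv, p_class = mv
Ratio = γ = 1/√(1 - 0.51²)
= 1/√(0.7399) = 1.163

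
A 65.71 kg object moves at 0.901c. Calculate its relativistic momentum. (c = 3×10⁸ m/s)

γ = 1/√(1 - 0.901²) = 2.305
v = 0.901 × 3×10⁸ = 2.703×10⁸ m/s
p = γmv = 2.305 × 65.71 × 2.703×10⁸ = 4.094×10¹⁰ kg·m/s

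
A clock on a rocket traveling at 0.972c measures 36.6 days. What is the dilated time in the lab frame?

Proper time Δt₀ = 36.6 days
γ = 1/√(1 - 0.972²) = 4.256
Δt = γΔt₀ = 4.256 × 36.6 = 155.8 days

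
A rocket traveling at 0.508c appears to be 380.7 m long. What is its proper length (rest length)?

Contracted length L = 380.7 m
γ = 1/√(1 - 0.508²) = 1.161
L₀ = γL = 1.161 × 380.7 = 442.0 m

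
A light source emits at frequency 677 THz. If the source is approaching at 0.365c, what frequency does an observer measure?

β = v/c = 0.365
(1+β)/(1-β) = 1.365/0.635 = 2.1496
Doppler factor = √(2.1496) = 1.4662
f_obs = 677 × 1.4662 = 992.6 THz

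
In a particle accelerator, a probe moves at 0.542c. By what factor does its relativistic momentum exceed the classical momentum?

p_rel = γmv, p_class = mv
Ratio = γ = 1/√(1 - 0.542²)
= 1/√(0.706236) = 1.190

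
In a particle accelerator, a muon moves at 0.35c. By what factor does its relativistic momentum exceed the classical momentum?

p_rel = γmv, p_class = mv
Ratio = γ = 1/√(1 - 0.35²)
= 1/√(0.8775) = 1.068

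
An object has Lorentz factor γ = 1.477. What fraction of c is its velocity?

From γ = 1/√(1 - v²/c²):
1/γ² = 1/1.477² = 0.4584
v²/c² = 1 - 0.4584 = 0.5416
v/c = √(0.5416) = 0.7359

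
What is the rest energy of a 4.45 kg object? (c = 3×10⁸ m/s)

c² = (3×10⁸)² = 9.000×10¹⁶ m²/s²
E₀ = mc² = 4.45 × 9.000×10¹⁶ = 4.005×10¹⁷ J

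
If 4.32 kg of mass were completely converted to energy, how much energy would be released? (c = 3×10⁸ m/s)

Using E = mc²:
c² = (3×10⁸)² = 9×10¹⁶ m²/s²
E = 4.32 × 9×10¹⁶ = 3.888×10¹⁷ J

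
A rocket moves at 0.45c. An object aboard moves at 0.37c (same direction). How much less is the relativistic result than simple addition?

Classical: u' + v = 0.37 + 0.45 = 0.82c
Relativistic: u = (0.37 + 0.45)/(1 + 0.1665) = 0.82/1.1665 = 0.7030c
Difference: 0.82 - 0.7030 = 0.1170c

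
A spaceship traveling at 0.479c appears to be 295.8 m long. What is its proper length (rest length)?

Contracted length L = 295.8 m
γ = 1/√(1 - 0.479²) = 1.1392
L₀ = γL = 1.1392 × 295.8 = 337.0 m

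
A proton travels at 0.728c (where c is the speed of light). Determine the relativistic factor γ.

v/c = 0.728, so (v/c)² = 0.529984
1 - (v/c)² = 0.470016
γ = 1/√(0.470016) = 1.459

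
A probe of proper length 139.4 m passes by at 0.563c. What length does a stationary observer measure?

Proper length L₀ = 139.4 m
γ = 1/√(1 - 0.563²) = 1.210
L = L₀/γ = 139.4/1.210 = 115.2 m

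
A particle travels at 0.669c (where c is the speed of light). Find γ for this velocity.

v/c = 0.669, so (v/c)² = 0.447561
1 - (v/c)² = 0.552439
γ = 1/√(0.552439) = 1.345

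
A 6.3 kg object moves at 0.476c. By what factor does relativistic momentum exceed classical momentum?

p_rel = γmv, p_class = mv
Ratio = γ = 1/√(1 - 0.476²) = 1.137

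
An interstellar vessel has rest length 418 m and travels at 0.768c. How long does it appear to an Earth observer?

Proper length L₀ = 418 m
γ = 1/√(1 - 0.768²) = 1.5614
L = L₀/γ = 418/1.5614 = 267.7 m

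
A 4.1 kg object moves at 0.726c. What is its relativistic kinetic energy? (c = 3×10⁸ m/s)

γ = 1/√(1 - 0.726²) = 1.4541
γ - 1 = 0.4541
KE = (γ-1)mc² = 0.4541 × 4.1 × (3×10⁸)² = 1.676×10¹⁷ J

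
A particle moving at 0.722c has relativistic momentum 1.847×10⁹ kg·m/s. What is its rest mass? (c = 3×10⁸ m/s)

γ = 1/√(1 - 0.722²) = 1.4453
v = 0.722 × 3×10⁸ = 2.166×10⁸ m/s
m = p/(γv) = 1.847×10⁹/(1.4453 × 2.166×10⁸) = 5.900 kg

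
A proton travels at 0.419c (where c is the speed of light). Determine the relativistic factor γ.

v/c = 0.419, so (v/c)² = 0.175561
1 - (v/c)² = 0.824439
γ = 1/√(0.824439) = 1.101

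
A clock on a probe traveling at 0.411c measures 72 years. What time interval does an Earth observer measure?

Proper time Δt₀ = 72 years
γ = 1/√(1 - 0.411²) = 1.097
Δt = γΔt₀ = 1.097 × 72 = 78.98 years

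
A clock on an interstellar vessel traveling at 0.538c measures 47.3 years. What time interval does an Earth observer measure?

Proper time Δt₀ = 47.3 years
γ = 1/√(1 - 0.538²) = 1.1863
Δt = γΔt₀ = 1.1863 × 47.3 = 56.11 years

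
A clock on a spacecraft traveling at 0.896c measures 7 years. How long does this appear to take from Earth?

Proper time Δt₀ = 7 years
γ = 1/√(1 - 0.896²) = 2.252
Δt = γΔt₀ = 2.252 × 7 = 15.76 years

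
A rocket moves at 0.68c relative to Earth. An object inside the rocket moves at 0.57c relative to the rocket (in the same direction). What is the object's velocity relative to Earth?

u = (u' + v)/(1 + u'v/c²)
Numerator: 0.57 + 0.68 = 1.25
Denominator: 1 + 0.3876 = 1.3876
u = 1.25/1.3876 = 0.9008c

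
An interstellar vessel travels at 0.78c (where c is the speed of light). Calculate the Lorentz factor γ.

v/c = 0.78, so (v/c)² = 0.6084
1 - (v/c)² = 0.3916
γ = 1/√(0.3916) = 1.598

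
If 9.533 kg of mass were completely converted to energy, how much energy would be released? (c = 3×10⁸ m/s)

Using E = mc²:
c² = (3×10⁸)² = 9×10¹⁶ m²/s²
E = 9.533 × 9×10¹⁶ = 8.580×10¹⁷ J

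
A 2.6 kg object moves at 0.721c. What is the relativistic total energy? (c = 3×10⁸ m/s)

γ = 1/√(1 - 0.721²) = 1.443
mc² = 2.6 × (3×10⁸)² = 2.340×10¹⁷ J
E = γmc² = 1.443 × 2.340×10¹⁷ = 3.377×10¹⁷ J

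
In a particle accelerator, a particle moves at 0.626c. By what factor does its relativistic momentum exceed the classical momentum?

p_rel = γmv, p_class = mv
Ratio = γ = 1/√(1 - 0.626²)
= 1/√(0.608124) = 1.282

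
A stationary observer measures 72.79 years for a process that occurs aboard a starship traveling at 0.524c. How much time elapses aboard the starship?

Dilated time Δt = 72.79 years
γ = 1/√(1 - 0.524²) = 1.174
Δt₀ = Δt/γ = 72.79/1.174 = 62.00 years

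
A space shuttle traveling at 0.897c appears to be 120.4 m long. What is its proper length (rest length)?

Contracted length L = 120.4 m
γ = 1/√(1 - 0.897²) = 2.2623
L₀ = γL = 2.2623 × 120.4 = 272.4 m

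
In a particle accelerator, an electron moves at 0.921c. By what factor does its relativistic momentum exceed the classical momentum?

p_rel = γmv, p_class = mv
Ratio = γ = 1/√(1 - 0.921²)
= 1/√(0.151759) = 2.567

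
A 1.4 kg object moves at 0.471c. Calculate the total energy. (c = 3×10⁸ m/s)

γ = 1/√(1 - 0.471²) = 1.1336
mc² = 1.4 × (3×10⁸)² = 1.260×10¹⁷ J
E = γmc² = 1.1336 × 1.260×10¹⁷ = 1.428×10¹⁷ J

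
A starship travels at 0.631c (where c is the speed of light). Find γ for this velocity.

v/c = 0.631, so (v/c)² = 0.398161
1 - (v/c)² = 0.601839
γ = 1/√(0.601839) = 1.289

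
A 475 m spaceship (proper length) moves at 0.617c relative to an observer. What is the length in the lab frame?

Proper length L₀ = 475 m
γ = 1/√(1 - 0.617²) = 1.2707
L = L₀/γ = 475/1.2707 = 373.8 m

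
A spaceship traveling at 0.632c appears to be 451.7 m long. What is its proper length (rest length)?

Contracted length L = 451.7 m
γ = 1/√(1 - 0.632²) = 1.2904
L₀ = γL = 1.2904 × 451.7 = 582.9 m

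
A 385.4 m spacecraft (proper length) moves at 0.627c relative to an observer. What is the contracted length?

Proper length L₀ = 385.4 m
γ = 1/√(1 - 0.627²) = 1.284
L = L₀/γ = 385.4/1.284 = 300.2 m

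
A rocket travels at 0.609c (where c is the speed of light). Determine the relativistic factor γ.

v/c = 0.609, so (v/c)² = 0.370881
1 - (v/c)² = 0.629119
γ = 1/√(0.629119) = 1.261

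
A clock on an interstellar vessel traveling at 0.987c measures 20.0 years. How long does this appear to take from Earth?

Proper time Δt₀ = 20.0 years
γ = 1/√(1 - 0.987²) = 6.222
Δt = γΔt₀ = 6.222 × 20.0 = 124.4 years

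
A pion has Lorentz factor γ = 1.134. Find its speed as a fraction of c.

From γ = 1/√(1 - v²/c²):
1/γ² = 1/1.134² = 0.7776
v²/c² = 1 - 0.7776 = 0.2224
v/c = √(0.2224) = 0.4716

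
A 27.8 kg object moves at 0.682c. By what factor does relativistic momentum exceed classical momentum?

p_rel = γmv, p_class = mv
Ratio = γ = 1/√(1 - 0.682²) = 1.367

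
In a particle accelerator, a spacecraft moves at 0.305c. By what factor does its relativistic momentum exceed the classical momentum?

p_rel = γmv, p_class = mv
Ratio = γ = 1/√(1 - 0.305²)
= 1/√(0.906975) = 1.050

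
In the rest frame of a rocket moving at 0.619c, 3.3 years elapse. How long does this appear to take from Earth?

Proper time Δt₀ = 3.3 years
γ = 1/√(1 - 0.619²) = 1.2733
Δt = γΔt₀ = 1.2733 × 3.3 = 4.202 years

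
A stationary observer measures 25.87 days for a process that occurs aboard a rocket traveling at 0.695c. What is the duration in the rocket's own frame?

Dilated time Δt = 25.87 days
γ = 1/√(1 - 0.695²) = 1.391
Δt₀ = Δt/γ = 25.87/1.391 = 18.60 days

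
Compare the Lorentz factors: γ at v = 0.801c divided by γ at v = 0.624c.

γ₁ = 1/√(1 - 0.801²) = 1.670
γ₂ = 1/√(1 - 0.624²) = 1.280
γ₁/γ₂ = 1.670/1.280 = 1.305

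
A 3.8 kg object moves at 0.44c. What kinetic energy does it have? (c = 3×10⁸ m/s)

γ = 1/√(1 - 0.44²) = 1.1136
γ - 1 = 0.1136
KE = (γ-1)mc² = 0.1136 × 3.8 × (3×10⁸)² = 3.885×10¹⁶ J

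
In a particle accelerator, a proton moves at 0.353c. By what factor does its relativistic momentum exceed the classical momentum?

p_rel = γmv, p_class = mv
Ratio = γ = 1/√(1 - 0.353²)
= 1/√(0.875391) = 1.069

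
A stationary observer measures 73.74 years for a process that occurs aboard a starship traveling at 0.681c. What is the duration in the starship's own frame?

Dilated time Δt = 73.74 years
γ = 1/√(1 - 0.681²) = 1.3656
Δt₀ = Δt/γ = 73.74/1.3656 = 54.00 years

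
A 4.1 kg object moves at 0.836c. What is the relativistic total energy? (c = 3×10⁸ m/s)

γ = 1/√(1 - 0.836²) = 1.8224
mc² = 4.1 × (3×10⁸)² = 3.690×10¹⁷ J
E = γmc² = 1.8224 × 3.690×10¹⁷ = 6.725×10¹⁷ J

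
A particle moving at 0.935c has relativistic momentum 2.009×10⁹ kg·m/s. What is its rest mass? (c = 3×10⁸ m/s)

γ = 1/√(1 - 0.935²) = 2.820
v = 0.935 × 3×10⁸ = 2.805×10⁸ m/s
m = p/(γv) = 2.009×10⁹/(2.820 × 2.805×10⁸) = 2.540 kg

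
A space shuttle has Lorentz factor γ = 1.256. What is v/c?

From γ = 1/√(1 - v²/c²):
1/γ² = 1/1.256² = 0.6339
v²/c² = 1 - 0.6339 = 0.3661
v/c = √(0.3661) = 0.6051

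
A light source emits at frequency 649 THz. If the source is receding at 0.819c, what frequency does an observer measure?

β = v/c = 0.819
(1-β)/(1+β) = 0.181/1.819 = 0.099505
Doppler factor = √(0.099505) = 0.3154
f_obs = 649 × 0.3154 = 204.7 THz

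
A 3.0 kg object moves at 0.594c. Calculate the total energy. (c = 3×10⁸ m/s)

γ = 1/√(1 - 0.594²) = 1.243
mc² = 3.0 × (3×10⁸)² = 2.700×10¹⁷ J
E = γmc² = 1.243 × 2.700×10¹⁷ = 3.356×10¹⁷ J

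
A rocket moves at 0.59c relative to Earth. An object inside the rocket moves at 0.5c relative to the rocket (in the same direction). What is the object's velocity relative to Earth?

u = (u' + v)/(1 + u'v/c²)
Numerator: 0.5 + 0.59 = 1.09
Denominator: 1 + 0.295 = 1.295
u = 1.09/1.295 = 0.8417c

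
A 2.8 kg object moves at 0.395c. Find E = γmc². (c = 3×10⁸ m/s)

γ = 1/√(1 - 0.395²) = 1.0885
mc² = 2.8 × (3×10⁸)² = 2.520×10¹⁷ J
E = γmc² = 1.0885 × 2.520×10¹⁷ = 2.743×10¹⁷ J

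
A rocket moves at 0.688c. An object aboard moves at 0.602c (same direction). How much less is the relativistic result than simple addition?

Classical: u' + v = 0.602 + 0.688 = 1.29c
Relativistic: u = (0.602 + 0.688)/(1 + 0.414176) = 1.29/1.414176 = 0.9122c
Difference: 1.29 - 0.9122 = 0.3778c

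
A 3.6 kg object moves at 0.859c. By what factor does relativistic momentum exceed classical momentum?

p_rel = γmv, p_class = mv
Ratio = γ = 1/√(1 - 0.859²) = 1.953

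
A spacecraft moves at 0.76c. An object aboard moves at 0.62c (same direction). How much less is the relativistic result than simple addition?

Classical: u' + v = 0.62 + 0.76 = 1.38c
Relativistic: u = (0.62 + 0.76)/(1 + 0.4712) = 1.38/1.4712 = 0.9380c
Difference: 1.38 - 0.9380 = 0.4420c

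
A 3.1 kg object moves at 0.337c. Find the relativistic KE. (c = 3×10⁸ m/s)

γ = 1/√(1 - 0.337²) = 1.06213
γ - 1 = 0.06213
KE = (γ-1)mc² = 0.06213 × 3.1 × (3×10⁸)² = 1.733×10¹⁶ J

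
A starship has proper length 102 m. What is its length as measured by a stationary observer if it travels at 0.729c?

Proper length L₀ = 102 m
γ = 1/√(1 - 0.729²) = 1.461
L = L₀/γ = 102/1.461 = 69.82 m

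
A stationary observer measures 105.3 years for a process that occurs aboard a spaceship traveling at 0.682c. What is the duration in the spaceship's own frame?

Dilated time Δt = 105.3 years
γ = 1/√(1 - 0.682²) = 1.3673
Δt₀ = Δt/γ = 105.3/1.3673 = 77.01 years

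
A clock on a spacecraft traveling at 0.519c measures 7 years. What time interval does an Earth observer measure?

Proper time Δt₀ = 7 years
γ = 1/√(1 - 0.519²) = 1.1699
Δt = γΔt₀ = 1.1699 × 7 = 8.189 years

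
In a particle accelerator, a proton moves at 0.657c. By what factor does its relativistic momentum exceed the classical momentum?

p_rel = γmv, p_class = mv
Ratio = γ = 1/√(1 - 0.657²)
= 1/√(0.568351) = 1.326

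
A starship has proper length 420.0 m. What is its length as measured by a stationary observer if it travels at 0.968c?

Proper length L₀ = 420.0 m
γ = 1/√(1 - 0.968²) = 3.985
L = L₀/γ = 420.0/3.985 = 105.4 m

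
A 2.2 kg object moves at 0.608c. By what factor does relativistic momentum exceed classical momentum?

p_rel = γmv, p_class = mv
Ratio = γ = 1/√(1 - 0.608²) = 1.260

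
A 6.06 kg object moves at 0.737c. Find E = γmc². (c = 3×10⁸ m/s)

γ = 1/√(1 - 0.737²) = 1.4795
mc² = 6.06 × (3×10⁸)² = 5.454×10¹⁷ J
E = γmc² = 1.4795 × 5.454×10¹⁷ = 8.069×10¹⁷ J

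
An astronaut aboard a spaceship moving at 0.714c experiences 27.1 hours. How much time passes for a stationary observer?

Proper time Δt₀ = 27.1 hours
γ = 1/√(1 - 0.714²) = 1.4283
Δt = γΔt₀ = 1.4283 × 27.1 = 38.71 hours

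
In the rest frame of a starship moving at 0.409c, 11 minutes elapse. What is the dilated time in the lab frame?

Proper time Δt₀ = 11 minutes
γ = 1/√(1 - 0.409²) = 1.0958
Δt = γΔt₀ = 1.0958 × 11 = 12.05 minutes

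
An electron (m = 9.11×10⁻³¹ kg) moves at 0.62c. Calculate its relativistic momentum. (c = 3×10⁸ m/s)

γ = 1/√(1 - 0.62²) = 1.275
v = 0.62 × 3×10⁸ = 1.860×10⁸ m/s
p = γmv = 1.275 × 9.11×10⁻³¹ × 1.860×10⁸ = 2.160×10⁻²² kg·m/s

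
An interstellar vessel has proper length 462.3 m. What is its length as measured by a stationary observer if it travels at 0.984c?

Proper length L₀ = 462.3 m
γ = 1/√(1 - 0.984²) = 5.6127
L = L₀/γ = 462.3/5.6127 = 82.37 m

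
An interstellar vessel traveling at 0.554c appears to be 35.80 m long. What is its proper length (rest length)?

Contracted length L = 35.80 m
γ = 1/√(1 - 0.554²) = 1.201
L₀ = γL = 1.201 × 35.80 = 43.00 m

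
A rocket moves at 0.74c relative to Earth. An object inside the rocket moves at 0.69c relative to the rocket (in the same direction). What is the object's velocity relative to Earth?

u = (u' + v)/(1 + u'v/c²)
Numerator: 0.69 + 0.74 = 1.43
Denominator: 1 + 0.5106 = 1.5106
u = 1.43/1.5106 = 0.9466c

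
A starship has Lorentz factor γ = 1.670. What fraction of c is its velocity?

From γ = 1/√(1 - v²/c²):
1/γ² = 1/1.670² = 0.3586
v²/c² = 1 - 0.3586 = 0.6414
v/c = √(0.6414) = 0.8009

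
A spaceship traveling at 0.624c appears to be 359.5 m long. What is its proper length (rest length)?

Contracted length L = 359.5 m
γ = 1/√(1 - 0.624²) = 1.2797
L₀ = γL = 1.2797 × 359.5 = 460.1 m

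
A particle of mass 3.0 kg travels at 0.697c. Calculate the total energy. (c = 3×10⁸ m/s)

γ = 1/√(1 - 0.697²) = 1.3946
mc² = 3.0 × (3×10⁸)² = 2.700×10¹⁷ J
E = γmc² = 1.3946 × 2.700×10¹⁷ = 3.765×10¹⁷ J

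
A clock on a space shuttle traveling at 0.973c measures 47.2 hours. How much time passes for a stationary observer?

Proper time Δt₀ = 47.2 hours
γ = 1/√(1 - 0.973²) = 4.333
Δt = γΔt₀ = 4.333 × 47.2 = 204.5 hours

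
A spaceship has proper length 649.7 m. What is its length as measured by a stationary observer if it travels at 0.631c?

Proper length L₀ = 649.7 m
γ = 1/√(1 - 0.631²) = 1.289
L = L₀/γ = 649.7/1.289 = 504.0 m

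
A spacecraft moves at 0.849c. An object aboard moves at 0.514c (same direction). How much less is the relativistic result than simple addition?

Classical: u' + v = 0.514 + 0.849 = 1.363c
Relativistic: u = (0.514 + 0.849)/(1 + 0.436386) = 1.363/1.436386 = 0.9489c
Difference: 1.363 - 0.9489 = 0.4141c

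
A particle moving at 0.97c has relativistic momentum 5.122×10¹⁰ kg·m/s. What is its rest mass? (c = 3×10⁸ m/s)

γ = 1/√(1 - 0.97²) = 4.113
v = 0.97 × 3×10⁸ = 2.910×10⁸ m/s
m = p/(γv) = 5.122×10¹⁰/(4.113 × 2.910×10⁸) = 42.79 kg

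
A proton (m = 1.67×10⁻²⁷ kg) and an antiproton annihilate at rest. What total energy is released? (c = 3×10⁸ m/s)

Both particles have the same rest mass, so total mass = 2m
E = 2m·c² = 2 × 1.67×10⁻²⁷ × (3×10⁸)²
= 2 × 1.67×10⁻²⁷ × 9×10¹⁶
= 3.006×10⁻¹⁰ J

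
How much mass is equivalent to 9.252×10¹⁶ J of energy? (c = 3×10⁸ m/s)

From E = mc², we get m = E/c²
c² = (3×10⁸)² = 9×10¹⁶ m²/s²
m = 9.252×10¹⁶ / 9×10¹⁶ = 1.028 kg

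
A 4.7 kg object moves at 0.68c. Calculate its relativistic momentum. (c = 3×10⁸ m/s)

γ = 1/√(1 - 0.68²) = 1.364
v = 0.68 × 3×10⁸ = 2.040×10⁸ m/s
p = γmv = 1.364 × 4.7 × 2.040×10⁸ = 1.308×10⁹ kg·m/s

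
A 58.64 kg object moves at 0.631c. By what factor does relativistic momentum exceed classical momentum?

p_rel = γmv, p_class = mv
Ratio = γ = 1/√(1 - 0.631²) = 1.289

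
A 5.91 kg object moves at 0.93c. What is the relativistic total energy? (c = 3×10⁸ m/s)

γ = 1/√(1 - 0.93²) = 2.721
mc² = 5.91 × (3×10⁸)² = 5.319×10¹⁷ J
E = γmc² = 2.721 × 5.319×10¹⁷ = 1.447×10¹⁸ J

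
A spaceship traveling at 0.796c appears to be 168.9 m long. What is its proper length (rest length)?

Contracted length L = 168.9 m
γ = 1/√(1 - 0.796²) = 1.652
L₀ = γL = 1.652 × 168.9 = 279.0 m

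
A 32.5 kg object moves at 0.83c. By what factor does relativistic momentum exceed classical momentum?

p_rel = γmv, p_class = mv
Ratio = γ = 1/√(1 - 0.83²) = 1.793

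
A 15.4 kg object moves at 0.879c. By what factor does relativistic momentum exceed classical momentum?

p_rel = γmv, p_class = mv
Ratio = γ = 1/√(1 - 0.879²) = 2.097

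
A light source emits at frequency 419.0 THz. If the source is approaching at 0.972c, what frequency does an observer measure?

β = v/c = 0.972
(1+β)/(1-β) = 1.972/0.028 = 70.43
Doppler factor = √(70.43) = 8.392
f_obs = 419.0 × 8.392 = 3516 THz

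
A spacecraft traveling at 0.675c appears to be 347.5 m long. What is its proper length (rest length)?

Contracted length L = 347.5 m
γ = 1/√(1 - 0.675²) = 1.3553
L₀ = γL = 1.3553 × 347.5 = 471.0 m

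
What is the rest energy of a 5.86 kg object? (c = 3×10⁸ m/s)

c² = (3×10⁸)² = 9.000×10¹⁶ m²/s²
E₀ = mc² = 5.86 × 9.000×10¹⁶ = 5.274×10¹⁷ J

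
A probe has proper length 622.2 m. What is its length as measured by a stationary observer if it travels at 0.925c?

Proper length L₀ = 622.2 m
γ = 1/√(1 - 0.925²) = 2.632
L = L₀/γ = 622.2/2.632 = 236.4 m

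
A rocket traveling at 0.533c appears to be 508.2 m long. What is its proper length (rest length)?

Contracted length L = 508.2 m
γ = 1/√(1 - 0.533²) = 1.1819
L₀ = γL = 1.1819 × 508.2 = 600.6 m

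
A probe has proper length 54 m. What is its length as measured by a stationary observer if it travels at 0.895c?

Proper length L₀ = 54 m
γ = 1/√(1 - 0.895²) = 2.242
L = L₀/γ = 54/2.242 = 24.09 m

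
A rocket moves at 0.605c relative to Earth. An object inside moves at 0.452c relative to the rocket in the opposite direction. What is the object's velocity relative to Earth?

Object's velocity in rocket frame is u' = -0.452c
u = (u' + v)/(1 + u'v/c²) = (v - 0.452)/(1 - 0.452·v/c²)
Numerator: 0.605 - 0.452 = 0.153
Denominator: 1 - 0.27346 = 0.72654
u = 0.153/0.72654 = 0.2106c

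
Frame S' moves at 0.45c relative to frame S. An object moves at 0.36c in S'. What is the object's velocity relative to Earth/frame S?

u = (u' + v)/(1 + u'v/c²)
Numerator: 0.36 + 0.45 = 0.81
Denominator: 1 + 0.162 = 1.162
u = 0.81/1.162 = 0.6971c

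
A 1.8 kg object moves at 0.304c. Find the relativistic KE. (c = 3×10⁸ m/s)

γ = 1/√(1 - 0.304²) = 1.04968
γ - 1 = 0.04968
KE = (γ-1)mc² = 0.04968 × 1.8 × (3×10⁸)² = 8.048×10¹⁵ J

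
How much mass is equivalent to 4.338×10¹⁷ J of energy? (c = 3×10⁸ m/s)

From E = mc², we get m = E/c²
c² = (3×10⁸)² = 9×10¹⁶ m²/s²
m = 4.338×10¹⁷ / 9×10¹⁶ = 4.820 kg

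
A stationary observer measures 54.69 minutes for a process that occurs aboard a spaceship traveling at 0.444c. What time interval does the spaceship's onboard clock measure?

Dilated time Δt = 54.69 minutes
γ = 1/√(1 - 0.444²) = 1.11604
Δt₀ = Δt/γ = 54.69/1.11604 = 49.00 minutes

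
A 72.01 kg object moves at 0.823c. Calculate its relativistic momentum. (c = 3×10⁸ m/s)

γ = 1/√(1 - 0.823²) = 1.7604
v = 0.823 × 3×10⁸ = 2.469×10⁸ m/s
p = γmv = 1.7604 × 72.01 × 2.469×10⁸ = 3.130×10¹⁰ kg·m/s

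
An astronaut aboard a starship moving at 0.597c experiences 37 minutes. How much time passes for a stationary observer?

Proper time Δt₀ = 37 minutes
γ = 1/√(1 - 0.597²) = 1.2465
Δt = γΔt₀ = 1.2465 × 37 = 46.12 minutes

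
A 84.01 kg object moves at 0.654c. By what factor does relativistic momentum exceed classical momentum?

p_rel = γmv, p_class = mv
Ratio = γ = 1/√(1 - 0.654²) = 1.322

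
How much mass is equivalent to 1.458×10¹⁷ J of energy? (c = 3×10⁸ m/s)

From E = mc², we get m = E/c²
c² = (3×10⁸)² = 9×10¹⁶ m²/s²
m = 1.458×10¹⁷ / 9×10¹⁶ = 1.620 kg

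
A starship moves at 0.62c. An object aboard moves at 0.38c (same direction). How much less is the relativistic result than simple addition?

Classical: u' + v = 0.38 + 0.62 = 1c
Relativistic: u = (0.38 + 0.62)/(1 + 0.2356) = 1/1.2356 = 0.8093c
Difference: 1 - 0.8093 = 0.1907c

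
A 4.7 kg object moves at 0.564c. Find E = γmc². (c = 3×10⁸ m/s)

γ = 1/√(1 - 0.564²) = 1.21098
mc² = 4.7 × (3×10⁸)² = 4.230×10¹⁷ J
E = γmc² = 1.21098 × 4.230×10¹⁷ = 5.122×10¹⁷ J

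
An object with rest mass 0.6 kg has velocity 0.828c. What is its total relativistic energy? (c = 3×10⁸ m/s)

γ = 1/√(1 - 0.828²) = 1.7834
mc² = 0.6 × (3×10⁸)² = 5.400×10¹⁶ J
E = γmc² = 1.7834 × 5.400×10¹⁶ = 9.630×10¹⁶ J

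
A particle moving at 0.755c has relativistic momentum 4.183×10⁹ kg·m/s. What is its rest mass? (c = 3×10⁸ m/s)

γ = 1/√(1 - 0.755²) = 1.525
v = 0.755 × 3×10⁸ = 2.265×10⁸ m/s
m = p/(γv) = 4.183×10⁹/(1.525 × 2.265×10⁸) = 12.11 kg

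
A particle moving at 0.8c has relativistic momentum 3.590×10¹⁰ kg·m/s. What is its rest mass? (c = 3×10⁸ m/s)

γ = 1/√(1 - 0.8²) = 1.6667
v = 0.8 × 3×10⁸ = 2.400×10⁸ m/s
m = p/(γv) = 3.590×10¹⁰/(1.6667 × 2.400×10⁸) = 89.75 kg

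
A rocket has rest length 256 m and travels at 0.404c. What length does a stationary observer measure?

Proper length L₀ = 256 m
γ = 1/√(1 - 0.404²) = 1.093
L = L₀/γ = 256/1.093 = 234.2 m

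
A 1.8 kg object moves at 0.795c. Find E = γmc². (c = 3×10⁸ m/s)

γ = 1/√(1 - 0.795²) = 1.649
mc² = 1.8 × (3×10⁸)² = 1.620×10¹⁷ J
E = γmc² = 1.649 × 1.620×10¹⁷ = 2.671×10¹⁷ J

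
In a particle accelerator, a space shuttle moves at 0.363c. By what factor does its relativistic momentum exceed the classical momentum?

p_rel = γmv, p_class = mv
Ratio = γ = 1/√(1 - 0.363²)
= 1/√(0.868231) = 1.073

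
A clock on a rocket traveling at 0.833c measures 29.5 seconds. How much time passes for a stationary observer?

Proper time Δt₀ = 29.5 seconds
γ = 1/√(1 - 0.833²) = 1.8074
Δt = γΔt₀ = 1.8074 × 29.5 = 53.32 seconds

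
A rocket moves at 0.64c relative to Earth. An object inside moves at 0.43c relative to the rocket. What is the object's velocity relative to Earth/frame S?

u = (u' + v)/(1 + u'v/c²)
Numerator: 0.43 + 0.64 = 1.07
Denominator: 1 + 0.2752 = 1.2752
u = 1.07/1.2752 = 0.8391c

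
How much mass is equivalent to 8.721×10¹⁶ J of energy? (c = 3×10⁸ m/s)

From E = mc², we get m = E/c²
c² = (3×10⁸)² = 9×10¹⁶ m²/s²
m = 8.721×10¹⁶ / 9×10¹⁶ = 0.9690 kg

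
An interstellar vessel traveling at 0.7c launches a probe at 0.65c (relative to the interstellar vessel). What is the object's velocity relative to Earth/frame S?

u = (u' + v)/(1 + u'v/c²)
Numerator: 0.65 + 0.7 = 1.35
Denominator: 1 + 0.455 = 1.455
u = 1.35/1.455 = 0.9278c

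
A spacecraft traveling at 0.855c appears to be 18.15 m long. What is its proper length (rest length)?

Contracted length L = 18.15 m
γ = 1/√(1 - 0.855²) = 1.9282
L₀ = γL = 1.9282 × 18.15 = 35.00 m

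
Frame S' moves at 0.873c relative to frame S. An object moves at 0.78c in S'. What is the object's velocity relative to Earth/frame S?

u = (u' + v)/(1 + u'v/c²)
Numerator: 0.78 + 0.873 = 1.653
Denominator: 1 + 0.68094 = 1.68094
u = 1.653/1.68094 = 0.9834c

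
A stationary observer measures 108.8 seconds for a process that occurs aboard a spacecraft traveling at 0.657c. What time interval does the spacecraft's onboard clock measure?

Dilated time Δt = 108.8 seconds
γ = 1/√(1 - 0.657²) = 1.3265
Δt₀ = Δt/γ = 108.8/1.3265 = 82.02 seconds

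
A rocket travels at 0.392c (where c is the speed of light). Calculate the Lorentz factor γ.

v/c = 0.392, so (v/c)² = 0.153664
1 - (v/c)² = 0.846336
γ = 1/√(0.846336) = 1.087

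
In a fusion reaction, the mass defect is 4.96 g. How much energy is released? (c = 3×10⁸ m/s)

Convert mass defect: Δm = 4.96 g = 0.00496 kg
E = Δm·c² = 0.00496 × (3×10⁸)²
= 0.00496 × 9×10¹⁶ = 4.464×10¹⁴ J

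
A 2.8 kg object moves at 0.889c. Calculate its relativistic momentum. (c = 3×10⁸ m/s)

γ = 1/√(1 - 0.889²) = 2.184
v = 0.889 × 3×10⁸ = 2.667×10⁸ m/s
p = γmv = 2.184 × 2.8 × 2.667×10⁸ = 1.631×10⁹ kg·m/s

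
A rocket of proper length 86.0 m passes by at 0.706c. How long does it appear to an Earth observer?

Proper length L₀ = 86.0 m
γ = 1/√(1 - 0.706²) = 1.412
L = L₀/γ = 86.0/1.412 = 60.91 m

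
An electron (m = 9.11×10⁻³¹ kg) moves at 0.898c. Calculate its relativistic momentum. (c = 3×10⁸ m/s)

γ = 1/√(1 - 0.898²) = 2.273
v = 0.898 × 3×10⁸ = 2.694×10⁸ m/s
p = γmv = 2.273 × 9.11×10⁻³¹ × 2.694×10⁸ = 5.578×10⁻²² kg·m/s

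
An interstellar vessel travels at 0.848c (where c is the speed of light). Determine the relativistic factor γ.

v/c = 0.848, so (v/c)² = 0.719104
1 - (v/c)² = 0.280896
γ = 1/√(0.280896) = 1.887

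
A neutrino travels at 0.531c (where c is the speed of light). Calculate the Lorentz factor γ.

v/c = 0.531, so (v/c)² = 0.281961
1 - (v/c)² = 0.718039
γ = 1/√(0.718039) = 1.180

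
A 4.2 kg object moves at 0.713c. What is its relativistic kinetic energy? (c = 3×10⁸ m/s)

γ = 1/√(1 - 0.713²) = 1.4262
γ - 1 = 0.4262
KE = (γ-1)mc² = 0.4262 × 4.2 × (3×10⁸)² = 1.611×10¹⁷ J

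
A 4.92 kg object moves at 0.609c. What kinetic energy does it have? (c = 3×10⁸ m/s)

γ = 1/√(1 - 0.609²) = 1.2608
γ - 1 = 0.2608
KE = (γ-1)mc² = 0.2608 × 4.92 × (3×10⁸)² = 1.155×10¹⁷ J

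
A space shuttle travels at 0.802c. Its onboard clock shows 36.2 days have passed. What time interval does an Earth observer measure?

Proper time Δt₀ = 36.2 days
γ = 1/√(1 - 0.802²) = 1.674
Δt = γΔt₀ = 1.674 × 36.2 = 60.60 days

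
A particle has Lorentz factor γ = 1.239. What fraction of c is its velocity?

From γ = 1/√(1 - v²/c²):
1/γ² = 1/1.239² = 0.6514
v²/c² = 1 - 0.6514 = 0.3486
v/c = √(0.3486) = 0.5904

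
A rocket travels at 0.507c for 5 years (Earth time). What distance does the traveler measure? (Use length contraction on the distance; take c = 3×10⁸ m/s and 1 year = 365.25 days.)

Earth distance: d = v × t = 0.507c × 5 yr = 2.400×10¹⁶ m
γ = 1.160
d' = d/γ = 2.400×10¹⁶/1.160 = 2.069×10¹⁶ m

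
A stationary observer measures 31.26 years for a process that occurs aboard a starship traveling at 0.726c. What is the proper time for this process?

Dilated time Δt = 31.26 years
γ = 1/√(1 - 0.726²) = 1.454
Δt₀ = Δt/γ = 31.26/1.454 = 21.50 years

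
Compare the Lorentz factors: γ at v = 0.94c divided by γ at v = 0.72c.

γ₁ = 1/√(1 - 0.94²) = 2.931
γ₂ = 1/√(1 - 0.72²) = 1.441
γ₁/γ₂ = 2.931/1.441 = 2.034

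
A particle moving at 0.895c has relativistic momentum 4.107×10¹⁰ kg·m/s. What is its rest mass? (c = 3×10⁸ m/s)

γ = 1/√(1 - 0.895²) = 2.242
v = 0.895 × 3×10⁸ = 2.685×10⁸ m/s
m = p/(γv) = 4.107×10¹⁰/(2.242 × 2.685×10⁸) = 68.23 kg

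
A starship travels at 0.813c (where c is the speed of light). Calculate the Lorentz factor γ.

v/c = 0.813, so (v/c)² = 0.660969
1 - (v/c)² = 0.339031
γ = 1/√(0.339031) = 1.717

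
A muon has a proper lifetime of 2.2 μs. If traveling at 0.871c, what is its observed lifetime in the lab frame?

Proper lifetime τ₀ = 2.2 μs
γ = 1/√(1 - 0.871²) = 2.0355
τ = γτ₀ = 2.0355 × 2.2 μs = 4.478 μs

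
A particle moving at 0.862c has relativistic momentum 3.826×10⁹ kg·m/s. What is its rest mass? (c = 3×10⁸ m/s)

γ = 1/√(1 - 0.862²) = 1.9727
v = 0.862 × 3×10⁸ = 2.586×10⁸ m/s
m = p/(γv) = 3.826×10⁹/(1.9727 × 2.586×10⁸) = 7.500 kg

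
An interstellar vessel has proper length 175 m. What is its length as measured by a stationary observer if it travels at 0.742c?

Proper length L₀ = 175 m
γ = 1/√(1 - 0.742²) = 1.492
L = L₀/γ = 175/1.492 = 117.3 m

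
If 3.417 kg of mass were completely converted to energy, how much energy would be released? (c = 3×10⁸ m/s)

Using E = mc²:
c² = (3×10⁸)² = 9×10¹⁶ m²/s²
E = 3.417 × 9×10¹⁶ = 3.075×10¹⁷ J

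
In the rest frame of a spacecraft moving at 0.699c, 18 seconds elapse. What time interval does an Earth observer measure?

Proper time Δt₀ = 18 seconds
γ = 1/√(1 - 0.699²) = 1.3984
Δt = γΔt₀ = 1.3984 × 18 = 25.17 seconds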